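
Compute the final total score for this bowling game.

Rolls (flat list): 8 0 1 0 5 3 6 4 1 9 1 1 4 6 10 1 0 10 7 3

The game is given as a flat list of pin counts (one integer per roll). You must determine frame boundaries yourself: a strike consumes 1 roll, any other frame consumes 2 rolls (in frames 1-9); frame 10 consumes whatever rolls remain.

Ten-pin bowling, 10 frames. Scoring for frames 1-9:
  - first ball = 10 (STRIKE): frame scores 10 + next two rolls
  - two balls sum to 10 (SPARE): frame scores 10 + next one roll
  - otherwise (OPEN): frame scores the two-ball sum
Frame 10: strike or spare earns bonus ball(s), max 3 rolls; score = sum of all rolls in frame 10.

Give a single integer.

Frame 1: OPEN (8+0=8). Cumulative: 8
Frame 2: OPEN (1+0=1). Cumulative: 9
Frame 3: OPEN (5+3=8). Cumulative: 17
Frame 4: SPARE (6+4=10). 10 + next roll (1) = 11. Cumulative: 28
Frame 5: SPARE (1+9=10). 10 + next roll (1) = 11. Cumulative: 39
Frame 6: OPEN (1+1=2). Cumulative: 41
Frame 7: SPARE (4+6=10). 10 + next roll (10) = 20. Cumulative: 61
Frame 8: STRIKE. 10 + next two rolls (1+0) = 11. Cumulative: 72
Frame 9: OPEN (1+0=1). Cumulative: 73
Frame 10: STRIKE. Sum of all frame-10 rolls (10+7+3) = 20. Cumulative: 93

Answer: 93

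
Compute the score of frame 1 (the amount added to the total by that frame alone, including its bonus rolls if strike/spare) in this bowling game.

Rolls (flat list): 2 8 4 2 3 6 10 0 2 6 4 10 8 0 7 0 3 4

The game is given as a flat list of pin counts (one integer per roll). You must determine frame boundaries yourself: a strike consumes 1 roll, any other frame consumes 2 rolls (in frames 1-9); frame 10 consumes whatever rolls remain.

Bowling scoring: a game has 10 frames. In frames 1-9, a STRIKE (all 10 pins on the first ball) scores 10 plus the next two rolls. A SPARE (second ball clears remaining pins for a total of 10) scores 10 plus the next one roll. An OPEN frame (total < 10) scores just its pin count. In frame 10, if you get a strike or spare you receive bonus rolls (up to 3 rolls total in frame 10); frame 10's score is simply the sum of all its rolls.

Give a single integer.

Frame 1: SPARE (2+8=10). 10 + next roll (4) = 14. Cumulative: 14
Frame 2: OPEN (4+2=6). Cumulative: 20
Frame 3: OPEN (3+6=9). Cumulative: 29

Answer: 14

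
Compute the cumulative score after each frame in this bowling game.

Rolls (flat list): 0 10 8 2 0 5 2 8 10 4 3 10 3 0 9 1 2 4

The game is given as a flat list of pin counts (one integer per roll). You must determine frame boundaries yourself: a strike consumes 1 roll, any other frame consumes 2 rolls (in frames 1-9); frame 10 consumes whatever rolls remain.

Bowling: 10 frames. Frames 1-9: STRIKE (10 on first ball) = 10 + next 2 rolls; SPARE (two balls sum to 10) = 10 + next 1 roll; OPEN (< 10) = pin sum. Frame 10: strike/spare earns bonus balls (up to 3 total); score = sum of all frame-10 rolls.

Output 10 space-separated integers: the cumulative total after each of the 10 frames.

Answer: 18 28 33 53 70 77 90 93 105 111

Derivation:
Frame 1: SPARE (0+10=10). 10 + next roll (8) = 18. Cumulative: 18
Frame 2: SPARE (8+2=10). 10 + next roll (0) = 10. Cumulative: 28
Frame 3: OPEN (0+5=5). Cumulative: 33
Frame 4: SPARE (2+8=10). 10 + next roll (10) = 20. Cumulative: 53
Frame 5: STRIKE. 10 + next two rolls (4+3) = 17. Cumulative: 70
Frame 6: OPEN (4+3=7). Cumulative: 77
Frame 7: STRIKE. 10 + next two rolls (3+0) = 13. Cumulative: 90
Frame 8: OPEN (3+0=3). Cumulative: 93
Frame 9: SPARE (9+1=10). 10 + next roll (2) = 12. Cumulative: 105
Frame 10: OPEN. Sum of all frame-10 rolls (2+4) = 6. Cumulative: 111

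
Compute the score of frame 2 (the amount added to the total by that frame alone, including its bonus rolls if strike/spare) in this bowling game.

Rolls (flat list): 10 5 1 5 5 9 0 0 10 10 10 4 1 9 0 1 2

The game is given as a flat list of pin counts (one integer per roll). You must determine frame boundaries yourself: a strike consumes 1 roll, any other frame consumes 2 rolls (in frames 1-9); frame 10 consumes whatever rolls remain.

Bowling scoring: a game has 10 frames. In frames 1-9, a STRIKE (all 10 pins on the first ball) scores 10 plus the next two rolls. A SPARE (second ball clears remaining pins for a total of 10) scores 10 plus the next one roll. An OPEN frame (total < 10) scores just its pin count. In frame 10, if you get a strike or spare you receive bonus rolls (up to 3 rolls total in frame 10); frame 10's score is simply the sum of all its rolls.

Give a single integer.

Frame 1: STRIKE. 10 + next two rolls (5+1) = 16. Cumulative: 16
Frame 2: OPEN (5+1=6). Cumulative: 22
Frame 3: SPARE (5+5=10). 10 + next roll (9) = 19. Cumulative: 41
Frame 4: OPEN (9+0=9). Cumulative: 50

Answer: 6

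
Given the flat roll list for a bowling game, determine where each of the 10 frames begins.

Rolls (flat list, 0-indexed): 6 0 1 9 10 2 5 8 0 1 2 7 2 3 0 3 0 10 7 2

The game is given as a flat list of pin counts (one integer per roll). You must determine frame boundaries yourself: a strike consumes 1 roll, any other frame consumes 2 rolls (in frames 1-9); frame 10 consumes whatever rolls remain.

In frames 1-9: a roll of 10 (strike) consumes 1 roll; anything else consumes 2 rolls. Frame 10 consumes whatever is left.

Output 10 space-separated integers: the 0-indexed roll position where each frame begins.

Frame 1 starts at roll index 0: rolls=6,0 (sum=6), consumes 2 rolls
Frame 2 starts at roll index 2: rolls=1,9 (sum=10), consumes 2 rolls
Frame 3 starts at roll index 4: roll=10 (strike), consumes 1 roll
Frame 4 starts at roll index 5: rolls=2,5 (sum=7), consumes 2 rolls
Frame 5 starts at roll index 7: rolls=8,0 (sum=8), consumes 2 rolls
Frame 6 starts at roll index 9: rolls=1,2 (sum=3), consumes 2 rolls
Frame 7 starts at roll index 11: rolls=7,2 (sum=9), consumes 2 rolls
Frame 8 starts at roll index 13: rolls=3,0 (sum=3), consumes 2 rolls
Frame 9 starts at roll index 15: rolls=3,0 (sum=3), consumes 2 rolls
Frame 10 starts at roll index 17: 3 remaining rolls

Answer: 0 2 4 5 7 9 11 13 15 17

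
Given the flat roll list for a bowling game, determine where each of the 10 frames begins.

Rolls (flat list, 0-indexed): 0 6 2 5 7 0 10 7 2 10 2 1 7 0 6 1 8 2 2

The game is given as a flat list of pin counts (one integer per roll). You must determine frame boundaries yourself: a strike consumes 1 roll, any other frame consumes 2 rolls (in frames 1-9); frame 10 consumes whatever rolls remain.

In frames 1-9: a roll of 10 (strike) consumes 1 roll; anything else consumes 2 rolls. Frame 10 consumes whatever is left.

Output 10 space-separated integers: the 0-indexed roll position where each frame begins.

Frame 1 starts at roll index 0: rolls=0,6 (sum=6), consumes 2 rolls
Frame 2 starts at roll index 2: rolls=2,5 (sum=7), consumes 2 rolls
Frame 3 starts at roll index 4: rolls=7,0 (sum=7), consumes 2 rolls
Frame 4 starts at roll index 6: roll=10 (strike), consumes 1 roll
Frame 5 starts at roll index 7: rolls=7,2 (sum=9), consumes 2 rolls
Frame 6 starts at roll index 9: roll=10 (strike), consumes 1 roll
Frame 7 starts at roll index 10: rolls=2,1 (sum=3), consumes 2 rolls
Frame 8 starts at roll index 12: rolls=7,0 (sum=7), consumes 2 rolls
Frame 9 starts at roll index 14: rolls=6,1 (sum=7), consumes 2 rolls
Frame 10 starts at roll index 16: 3 remaining rolls

Answer: 0 2 4 6 7 9 10 12 14 16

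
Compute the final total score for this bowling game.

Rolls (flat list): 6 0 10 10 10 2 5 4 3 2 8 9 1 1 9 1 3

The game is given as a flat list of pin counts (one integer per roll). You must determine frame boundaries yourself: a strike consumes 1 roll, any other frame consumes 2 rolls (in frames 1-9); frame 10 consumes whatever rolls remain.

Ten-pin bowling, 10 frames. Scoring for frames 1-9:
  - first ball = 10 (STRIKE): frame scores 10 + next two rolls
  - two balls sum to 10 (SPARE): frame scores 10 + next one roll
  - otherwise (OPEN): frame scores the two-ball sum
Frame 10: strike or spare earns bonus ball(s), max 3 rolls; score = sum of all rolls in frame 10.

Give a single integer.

Answer: 134

Derivation:
Frame 1: OPEN (6+0=6). Cumulative: 6
Frame 2: STRIKE. 10 + next two rolls (10+10) = 30. Cumulative: 36
Frame 3: STRIKE. 10 + next two rolls (10+2) = 22. Cumulative: 58
Frame 4: STRIKE. 10 + next two rolls (2+5) = 17. Cumulative: 75
Frame 5: OPEN (2+5=7). Cumulative: 82
Frame 6: OPEN (4+3=7). Cumulative: 89
Frame 7: SPARE (2+8=10). 10 + next roll (9) = 19. Cumulative: 108
Frame 8: SPARE (9+1=10). 10 + next roll (1) = 11. Cumulative: 119
Frame 9: SPARE (1+9=10). 10 + next roll (1) = 11. Cumulative: 130
Frame 10: OPEN. Sum of all frame-10 rolls (1+3) = 4. Cumulative: 134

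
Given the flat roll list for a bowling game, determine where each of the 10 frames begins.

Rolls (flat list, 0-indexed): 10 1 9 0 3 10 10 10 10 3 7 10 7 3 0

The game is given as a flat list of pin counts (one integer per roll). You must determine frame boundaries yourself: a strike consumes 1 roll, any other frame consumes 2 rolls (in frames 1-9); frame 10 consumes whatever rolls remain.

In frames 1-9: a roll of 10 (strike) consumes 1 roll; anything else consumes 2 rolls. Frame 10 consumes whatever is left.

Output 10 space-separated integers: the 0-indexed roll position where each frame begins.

Answer: 0 1 3 5 6 7 8 9 11 12

Derivation:
Frame 1 starts at roll index 0: roll=10 (strike), consumes 1 roll
Frame 2 starts at roll index 1: rolls=1,9 (sum=10), consumes 2 rolls
Frame 3 starts at roll index 3: rolls=0,3 (sum=3), consumes 2 rolls
Frame 4 starts at roll index 5: roll=10 (strike), consumes 1 roll
Frame 5 starts at roll index 6: roll=10 (strike), consumes 1 roll
Frame 6 starts at roll index 7: roll=10 (strike), consumes 1 roll
Frame 7 starts at roll index 8: roll=10 (strike), consumes 1 roll
Frame 8 starts at roll index 9: rolls=3,7 (sum=10), consumes 2 rolls
Frame 9 starts at roll index 11: roll=10 (strike), consumes 1 roll
Frame 10 starts at roll index 12: 3 remaining rolls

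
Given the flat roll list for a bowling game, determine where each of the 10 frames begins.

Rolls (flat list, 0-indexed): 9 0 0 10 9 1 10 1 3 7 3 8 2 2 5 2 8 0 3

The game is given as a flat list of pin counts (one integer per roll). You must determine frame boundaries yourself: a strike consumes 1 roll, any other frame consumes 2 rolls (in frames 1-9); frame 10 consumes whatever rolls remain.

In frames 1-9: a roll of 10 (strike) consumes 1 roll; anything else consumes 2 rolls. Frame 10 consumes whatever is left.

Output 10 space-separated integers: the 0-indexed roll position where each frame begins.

Frame 1 starts at roll index 0: rolls=9,0 (sum=9), consumes 2 rolls
Frame 2 starts at roll index 2: rolls=0,10 (sum=10), consumes 2 rolls
Frame 3 starts at roll index 4: rolls=9,1 (sum=10), consumes 2 rolls
Frame 4 starts at roll index 6: roll=10 (strike), consumes 1 roll
Frame 5 starts at roll index 7: rolls=1,3 (sum=4), consumes 2 rolls
Frame 6 starts at roll index 9: rolls=7,3 (sum=10), consumes 2 rolls
Frame 7 starts at roll index 11: rolls=8,2 (sum=10), consumes 2 rolls
Frame 8 starts at roll index 13: rolls=2,5 (sum=7), consumes 2 rolls
Frame 9 starts at roll index 15: rolls=2,8 (sum=10), consumes 2 rolls
Frame 10 starts at roll index 17: 2 remaining rolls

Answer: 0 2 4 6 7 9 11 13 15 17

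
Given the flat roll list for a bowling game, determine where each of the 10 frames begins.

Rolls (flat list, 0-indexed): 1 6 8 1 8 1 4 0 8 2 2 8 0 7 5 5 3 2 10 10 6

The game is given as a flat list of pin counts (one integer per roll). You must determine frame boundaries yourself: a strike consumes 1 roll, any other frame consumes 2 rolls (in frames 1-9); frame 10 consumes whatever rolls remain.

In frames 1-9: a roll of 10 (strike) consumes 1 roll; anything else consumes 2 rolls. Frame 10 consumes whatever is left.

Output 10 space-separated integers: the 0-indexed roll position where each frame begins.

Frame 1 starts at roll index 0: rolls=1,6 (sum=7), consumes 2 rolls
Frame 2 starts at roll index 2: rolls=8,1 (sum=9), consumes 2 rolls
Frame 3 starts at roll index 4: rolls=8,1 (sum=9), consumes 2 rolls
Frame 4 starts at roll index 6: rolls=4,0 (sum=4), consumes 2 rolls
Frame 5 starts at roll index 8: rolls=8,2 (sum=10), consumes 2 rolls
Frame 6 starts at roll index 10: rolls=2,8 (sum=10), consumes 2 rolls
Frame 7 starts at roll index 12: rolls=0,7 (sum=7), consumes 2 rolls
Frame 8 starts at roll index 14: rolls=5,5 (sum=10), consumes 2 rolls
Frame 9 starts at roll index 16: rolls=3,2 (sum=5), consumes 2 rolls
Frame 10 starts at roll index 18: 3 remaining rolls

Answer: 0 2 4 6 8 10 12 14 16 18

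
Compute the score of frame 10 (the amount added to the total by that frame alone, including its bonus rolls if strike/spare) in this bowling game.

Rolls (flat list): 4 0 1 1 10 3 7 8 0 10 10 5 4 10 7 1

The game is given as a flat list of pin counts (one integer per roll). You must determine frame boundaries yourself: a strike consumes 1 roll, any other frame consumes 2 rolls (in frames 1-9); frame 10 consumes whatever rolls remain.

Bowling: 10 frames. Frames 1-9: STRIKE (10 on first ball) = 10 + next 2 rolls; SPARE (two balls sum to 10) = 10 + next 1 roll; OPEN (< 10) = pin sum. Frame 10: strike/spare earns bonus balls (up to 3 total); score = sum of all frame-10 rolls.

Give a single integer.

Frame 1: OPEN (4+0=4). Cumulative: 4
Frame 2: OPEN (1+1=2). Cumulative: 6
Frame 3: STRIKE. 10 + next two rolls (3+7) = 20. Cumulative: 26
Frame 4: SPARE (3+7=10). 10 + next roll (8) = 18. Cumulative: 44
Frame 5: OPEN (8+0=8). Cumulative: 52
Frame 6: STRIKE. 10 + next two rolls (10+5) = 25. Cumulative: 77
Frame 7: STRIKE. 10 + next two rolls (5+4) = 19. Cumulative: 96
Frame 8: OPEN (5+4=9). Cumulative: 105
Frame 9: STRIKE. 10 + next two rolls (7+1) = 18. Cumulative: 123
Frame 10: OPEN. Sum of all frame-10 rolls (7+1) = 8. Cumulative: 131

Answer: 8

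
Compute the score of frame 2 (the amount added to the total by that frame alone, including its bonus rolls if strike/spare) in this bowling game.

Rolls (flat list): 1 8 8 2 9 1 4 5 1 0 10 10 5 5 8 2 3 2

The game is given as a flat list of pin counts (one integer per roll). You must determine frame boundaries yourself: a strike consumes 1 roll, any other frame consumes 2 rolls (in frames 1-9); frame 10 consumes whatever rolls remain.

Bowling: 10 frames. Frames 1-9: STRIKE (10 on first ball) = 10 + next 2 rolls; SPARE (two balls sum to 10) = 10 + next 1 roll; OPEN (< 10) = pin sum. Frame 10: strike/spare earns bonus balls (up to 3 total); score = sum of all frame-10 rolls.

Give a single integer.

Answer: 19

Derivation:
Frame 1: OPEN (1+8=9). Cumulative: 9
Frame 2: SPARE (8+2=10). 10 + next roll (9) = 19. Cumulative: 28
Frame 3: SPARE (9+1=10). 10 + next roll (4) = 14. Cumulative: 42
Frame 4: OPEN (4+5=9). Cumulative: 51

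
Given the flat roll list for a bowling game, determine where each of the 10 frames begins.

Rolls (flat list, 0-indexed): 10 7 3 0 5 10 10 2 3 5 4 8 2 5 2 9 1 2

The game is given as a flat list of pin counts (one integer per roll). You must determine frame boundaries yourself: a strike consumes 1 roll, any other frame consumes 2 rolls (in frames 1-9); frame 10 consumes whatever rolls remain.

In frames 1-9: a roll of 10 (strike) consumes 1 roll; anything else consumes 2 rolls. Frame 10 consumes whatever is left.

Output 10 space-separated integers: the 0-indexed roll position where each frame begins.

Answer: 0 1 3 5 6 7 9 11 13 15

Derivation:
Frame 1 starts at roll index 0: roll=10 (strike), consumes 1 roll
Frame 2 starts at roll index 1: rolls=7,3 (sum=10), consumes 2 rolls
Frame 3 starts at roll index 3: rolls=0,5 (sum=5), consumes 2 rolls
Frame 4 starts at roll index 5: roll=10 (strike), consumes 1 roll
Frame 5 starts at roll index 6: roll=10 (strike), consumes 1 roll
Frame 6 starts at roll index 7: rolls=2,3 (sum=5), consumes 2 rolls
Frame 7 starts at roll index 9: rolls=5,4 (sum=9), consumes 2 rolls
Frame 8 starts at roll index 11: rolls=8,2 (sum=10), consumes 2 rolls
Frame 9 starts at roll index 13: rolls=5,2 (sum=7), consumes 2 rolls
Frame 10 starts at roll index 15: 3 remaining rolls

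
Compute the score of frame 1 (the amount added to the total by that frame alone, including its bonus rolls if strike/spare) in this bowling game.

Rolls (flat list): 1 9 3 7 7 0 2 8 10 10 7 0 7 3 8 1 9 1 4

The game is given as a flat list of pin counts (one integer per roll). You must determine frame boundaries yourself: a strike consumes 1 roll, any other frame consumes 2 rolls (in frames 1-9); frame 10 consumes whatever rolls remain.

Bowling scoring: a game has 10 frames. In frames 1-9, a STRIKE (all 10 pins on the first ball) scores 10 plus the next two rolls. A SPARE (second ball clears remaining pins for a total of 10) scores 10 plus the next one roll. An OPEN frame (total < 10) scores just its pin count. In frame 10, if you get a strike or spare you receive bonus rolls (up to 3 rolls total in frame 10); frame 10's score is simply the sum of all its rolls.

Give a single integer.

Frame 1: SPARE (1+9=10). 10 + next roll (3) = 13. Cumulative: 13
Frame 2: SPARE (3+7=10). 10 + next roll (7) = 17. Cumulative: 30
Frame 3: OPEN (7+0=7). Cumulative: 37

Answer: 13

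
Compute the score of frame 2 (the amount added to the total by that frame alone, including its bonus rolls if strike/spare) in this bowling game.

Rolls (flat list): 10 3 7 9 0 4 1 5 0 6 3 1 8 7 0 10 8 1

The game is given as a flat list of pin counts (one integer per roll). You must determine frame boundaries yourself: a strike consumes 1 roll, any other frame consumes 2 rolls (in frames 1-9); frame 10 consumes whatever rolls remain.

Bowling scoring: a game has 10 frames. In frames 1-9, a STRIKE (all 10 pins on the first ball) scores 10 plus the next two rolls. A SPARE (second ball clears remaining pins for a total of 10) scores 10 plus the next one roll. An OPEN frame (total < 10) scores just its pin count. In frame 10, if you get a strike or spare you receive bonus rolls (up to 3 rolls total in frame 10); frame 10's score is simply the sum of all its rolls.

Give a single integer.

Frame 1: STRIKE. 10 + next two rolls (3+7) = 20. Cumulative: 20
Frame 2: SPARE (3+7=10). 10 + next roll (9) = 19. Cumulative: 39
Frame 3: OPEN (9+0=9). Cumulative: 48
Frame 4: OPEN (4+1=5). Cumulative: 53

Answer: 19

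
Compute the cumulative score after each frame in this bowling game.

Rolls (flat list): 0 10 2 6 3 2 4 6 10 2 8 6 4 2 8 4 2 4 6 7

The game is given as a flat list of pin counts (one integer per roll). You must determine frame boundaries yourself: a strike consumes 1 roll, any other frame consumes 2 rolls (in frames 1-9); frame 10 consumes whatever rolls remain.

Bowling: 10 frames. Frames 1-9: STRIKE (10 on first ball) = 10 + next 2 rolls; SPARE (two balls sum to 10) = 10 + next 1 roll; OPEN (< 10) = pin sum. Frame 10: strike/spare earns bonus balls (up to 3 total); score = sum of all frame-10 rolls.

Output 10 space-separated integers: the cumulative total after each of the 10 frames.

Frame 1: SPARE (0+10=10). 10 + next roll (2) = 12. Cumulative: 12
Frame 2: OPEN (2+6=8). Cumulative: 20
Frame 3: OPEN (3+2=5). Cumulative: 25
Frame 4: SPARE (4+6=10). 10 + next roll (10) = 20. Cumulative: 45
Frame 5: STRIKE. 10 + next two rolls (2+8) = 20. Cumulative: 65
Frame 6: SPARE (2+8=10). 10 + next roll (6) = 16. Cumulative: 81
Frame 7: SPARE (6+4=10). 10 + next roll (2) = 12. Cumulative: 93
Frame 8: SPARE (2+8=10). 10 + next roll (4) = 14. Cumulative: 107
Frame 9: OPEN (4+2=6). Cumulative: 113
Frame 10: SPARE. Sum of all frame-10 rolls (4+6+7) = 17. Cumulative: 130

Answer: 12 20 25 45 65 81 93 107 113 130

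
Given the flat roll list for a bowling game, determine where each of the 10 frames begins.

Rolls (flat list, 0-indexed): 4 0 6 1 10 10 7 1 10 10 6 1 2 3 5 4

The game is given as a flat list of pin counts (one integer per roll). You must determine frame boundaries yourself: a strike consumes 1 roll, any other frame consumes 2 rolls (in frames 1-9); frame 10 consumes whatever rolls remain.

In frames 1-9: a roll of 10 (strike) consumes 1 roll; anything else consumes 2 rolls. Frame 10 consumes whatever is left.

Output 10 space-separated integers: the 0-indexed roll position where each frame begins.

Frame 1 starts at roll index 0: rolls=4,0 (sum=4), consumes 2 rolls
Frame 2 starts at roll index 2: rolls=6,1 (sum=7), consumes 2 rolls
Frame 3 starts at roll index 4: roll=10 (strike), consumes 1 roll
Frame 4 starts at roll index 5: roll=10 (strike), consumes 1 roll
Frame 5 starts at roll index 6: rolls=7,1 (sum=8), consumes 2 rolls
Frame 6 starts at roll index 8: roll=10 (strike), consumes 1 roll
Frame 7 starts at roll index 9: roll=10 (strike), consumes 1 roll
Frame 8 starts at roll index 10: rolls=6,1 (sum=7), consumes 2 rolls
Frame 9 starts at roll index 12: rolls=2,3 (sum=5), consumes 2 rolls
Frame 10 starts at roll index 14: 2 remaining rolls

Answer: 0 2 4 5 6 8 9 10 12 14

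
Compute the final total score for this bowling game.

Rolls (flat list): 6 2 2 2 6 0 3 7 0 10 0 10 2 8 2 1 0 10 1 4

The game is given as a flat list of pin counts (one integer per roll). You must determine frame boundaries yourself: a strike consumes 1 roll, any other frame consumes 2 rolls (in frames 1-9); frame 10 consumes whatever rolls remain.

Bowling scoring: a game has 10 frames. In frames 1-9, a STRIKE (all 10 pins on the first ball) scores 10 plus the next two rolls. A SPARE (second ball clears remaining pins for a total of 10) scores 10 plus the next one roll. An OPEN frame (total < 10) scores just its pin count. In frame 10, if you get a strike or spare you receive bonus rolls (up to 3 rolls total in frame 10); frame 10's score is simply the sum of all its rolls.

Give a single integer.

Frame 1: OPEN (6+2=8). Cumulative: 8
Frame 2: OPEN (2+2=4). Cumulative: 12
Frame 3: OPEN (6+0=6). Cumulative: 18
Frame 4: SPARE (3+7=10). 10 + next roll (0) = 10. Cumulative: 28
Frame 5: SPARE (0+10=10). 10 + next roll (0) = 10. Cumulative: 38
Frame 6: SPARE (0+10=10). 10 + next roll (2) = 12. Cumulative: 50
Frame 7: SPARE (2+8=10). 10 + next roll (2) = 12. Cumulative: 62
Frame 8: OPEN (2+1=3). Cumulative: 65
Frame 9: SPARE (0+10=10). 10 + next roll (1) = 11. Cumulative: 76
Frame 10: OPEN. Sum of all frame-10 rolls (1+4) = 5. Cumulative: 81

Answer: 81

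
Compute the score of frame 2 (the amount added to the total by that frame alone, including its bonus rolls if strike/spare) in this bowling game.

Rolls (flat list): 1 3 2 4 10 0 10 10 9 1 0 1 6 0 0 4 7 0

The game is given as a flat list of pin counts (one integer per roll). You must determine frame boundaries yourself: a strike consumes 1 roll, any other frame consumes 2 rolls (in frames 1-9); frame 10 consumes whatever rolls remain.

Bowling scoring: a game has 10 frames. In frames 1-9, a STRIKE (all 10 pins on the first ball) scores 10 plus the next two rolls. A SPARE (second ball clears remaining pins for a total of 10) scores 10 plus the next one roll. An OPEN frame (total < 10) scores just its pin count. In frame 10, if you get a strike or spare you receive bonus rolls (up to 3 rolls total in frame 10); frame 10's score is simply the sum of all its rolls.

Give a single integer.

Answer: 6

Derivation:
Frame 1: OPEN (1+3=4). Cumulative: 4
Frame 2: OPEN (2+4=6). Cumulative: 10
Frame 3: STRIKE. 10 + next two rolls (0+10) = 20. Cumulative: 30
Frame 4: SPARE (0+10=10). 10 + next roll (10) = 20. Cumulative: 50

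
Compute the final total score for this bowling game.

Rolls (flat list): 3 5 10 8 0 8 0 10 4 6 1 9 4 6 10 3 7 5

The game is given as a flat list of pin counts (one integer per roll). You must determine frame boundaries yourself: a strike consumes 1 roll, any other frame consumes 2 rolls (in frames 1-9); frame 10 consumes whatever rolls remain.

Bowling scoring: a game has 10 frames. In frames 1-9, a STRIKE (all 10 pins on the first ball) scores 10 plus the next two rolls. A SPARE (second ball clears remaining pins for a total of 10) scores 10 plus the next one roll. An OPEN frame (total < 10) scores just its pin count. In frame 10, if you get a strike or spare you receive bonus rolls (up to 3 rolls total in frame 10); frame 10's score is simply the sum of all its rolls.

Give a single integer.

Frame 1: OPEN (3+5=8). Cumulative: 8
Frame 2: STRIKE. 10 + next two rolls (8+0) = 18. Cumulative: 26
Frame 3: OPEN (8+0=8). Cumulative: 34
Frame 4: OPEN (8+0=8). Cumulative: 42
Frame 5: STRIKE. 10 + next two rolls (4+6) = 20. Cumulative: 62
Frame 6: SPARE (4+6=10). 10 + next roll (1) = 11. Cumulative: 73
Frame 7: SPARE (1+9=10). 10 + next roll (4) = 14. Cumulative: 87
Frame 8: SPARE (4+6=10). 10 + next roll (10) = 20. Cumulative: 107
Frame 9: STRIKE. 10 + next two rolls (3+7) = 20. Cumulative: 127
Frame 10: SPARE. Sum of all frame-10 rolls (3+7+5) = 15. Cumulative: 142

Answer: 142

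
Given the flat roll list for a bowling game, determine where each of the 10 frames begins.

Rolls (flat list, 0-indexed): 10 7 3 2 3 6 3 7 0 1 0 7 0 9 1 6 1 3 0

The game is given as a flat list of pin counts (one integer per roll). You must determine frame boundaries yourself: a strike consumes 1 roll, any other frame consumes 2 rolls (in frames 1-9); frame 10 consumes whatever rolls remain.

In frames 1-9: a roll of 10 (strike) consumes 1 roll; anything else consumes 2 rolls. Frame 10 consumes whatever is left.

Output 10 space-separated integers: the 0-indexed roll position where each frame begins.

Answer: 0 1 3 5 7 9 11 13 15 17

Derivation:
Frame 1 starts at roll index 0: roll=10 (strike), consumes 1 roll
Frame 2 starts at roll index 1: rolls=7,3 (sum=10), consumes 2 rolls
Frame 3 starts at roll index 3: rolls=2,3 (sum=5), consumes 2 rolls
Frame 4 starts at roll index 5: rolls=6,3 (sum=9), consumes 2 rolls
Frame 5 starts at roll index 7: rolls=7,0 (sum=7), consumes 2 rolls
Frame 6 starts at roll index 9: rolls=1,0 (sum=1), consumes 2 rolls
Frame 7 starts at roll index 11: rolls=7,0 (sum=7), consumes 2 rolls
Frame 8 starts at roll index 13: rolls=9,1 (sum=10), consumes 2 rolls
Frame 9 starts at roll index 15: rolls=6,1 (sum=7), consumes 2 rolls
Frame 10 starts at roll index 17: 2 remaining rolls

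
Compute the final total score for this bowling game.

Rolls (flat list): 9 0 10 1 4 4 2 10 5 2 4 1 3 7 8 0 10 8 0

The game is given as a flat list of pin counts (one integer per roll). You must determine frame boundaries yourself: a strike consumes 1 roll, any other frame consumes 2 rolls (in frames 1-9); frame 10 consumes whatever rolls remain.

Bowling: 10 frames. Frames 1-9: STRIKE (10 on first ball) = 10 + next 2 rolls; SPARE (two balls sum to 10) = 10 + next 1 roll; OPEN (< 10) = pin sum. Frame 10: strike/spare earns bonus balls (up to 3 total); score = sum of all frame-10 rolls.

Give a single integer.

Frame 1: OPEN (9+0=9). Cumulative: 9
Frame 2: STRIKE. 10 + next two rolls (1+4) = 15. Cumulative: 24
Frame 3: OPEN (1+4=5). Cumulative: 29
Frame 4: OPEN (4+2=6). Cumulative: 35
Frame 5: STRIKE. 10 + next two rolls (5+2) = 17. Cumulative: 52
Frame 6: OPEN (5+2=7). Cumulative: 59
Frame 7: OPEN (4+1=5). Cumulative: 64
Frame 8: SPARE (3+7=10). 10 + next roll (8) = 18. Cumulative: 82
Frame 9: OPEN (8+0=8). Cumulative: 90
Frame 10: STRIKE. Sum of all frame-10 rolls (10+8+0) = 18. Cumulative: 108

Answer: 108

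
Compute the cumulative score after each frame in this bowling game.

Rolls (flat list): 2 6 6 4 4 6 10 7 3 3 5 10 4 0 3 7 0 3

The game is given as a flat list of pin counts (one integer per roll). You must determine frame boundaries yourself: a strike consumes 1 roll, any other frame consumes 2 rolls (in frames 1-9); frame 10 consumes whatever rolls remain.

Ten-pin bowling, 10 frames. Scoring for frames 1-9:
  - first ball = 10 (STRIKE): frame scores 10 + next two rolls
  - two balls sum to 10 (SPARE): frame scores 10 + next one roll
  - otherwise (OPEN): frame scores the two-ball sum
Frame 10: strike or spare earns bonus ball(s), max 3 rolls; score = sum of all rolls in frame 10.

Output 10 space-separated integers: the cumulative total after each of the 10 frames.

Answer: 8 22 42 62 75 83 97 101 111 114

Derivation:
Frame 1: OPEN (2+6=8). Cumulative: 8
Frame 2: SPARE (6+4=10). 10 + next roll (4) = 14. Cumulative: 22
Frame 3: SPARE (4+6=10). 10 + next roll (10) = 20. Cumulative: 42
Frame 4: STRIKE. 10 + next two rolls (7+3) = 20. Cumulative: 62
Frame 5: SPARE (7+3=10). 10 + next roll (3) = 13. Cumulative: 75
Frame 6: OPEN (3+5=8). Cumulative: 83
Frame 7: STRIKE. 10 + next two rolls (4+0) = 14. Cumulative: 97
Frame 8: OPEN (4+0=4). Cumulative: 101
Frame 9: SPARE (3+7=10). 10 + next roll (0) = 10. Cumulative: 111
Frame 10: OPEN. Sum of all frame-10 rolls (0+3) = 3. Cumulative: 114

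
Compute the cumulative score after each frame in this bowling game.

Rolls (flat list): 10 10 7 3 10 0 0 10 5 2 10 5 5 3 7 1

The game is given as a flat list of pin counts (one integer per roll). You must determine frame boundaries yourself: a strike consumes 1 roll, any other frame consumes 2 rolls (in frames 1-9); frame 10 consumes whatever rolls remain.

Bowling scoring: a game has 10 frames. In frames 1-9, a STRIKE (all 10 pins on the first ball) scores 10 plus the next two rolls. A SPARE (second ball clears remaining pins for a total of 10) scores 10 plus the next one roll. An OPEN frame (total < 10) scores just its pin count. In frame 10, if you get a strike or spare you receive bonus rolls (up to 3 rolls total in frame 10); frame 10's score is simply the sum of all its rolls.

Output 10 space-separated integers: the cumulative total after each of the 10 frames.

Answer: 27 47 67 77 77 94 101 121 134 145

Derivation:
Frame 1: STRIKE. 10 + next two rolls (10+7) = 27. Cumulative: 27
Frame 2: STRIKE. 10 + next two rolls (7+3) = 20. Cumulative: 47
Frame 3: SPARE (7+3=10). 10 + next roll (10) = 20. Cumulative: 67
Frame 4: STRIKE. 10 + next two rolls (0+0) = 10. Cumulative: 77
Frame 5: OPEN (0+0=0). Cumulative: 77
Frame 6: STRIKE. 10 + next two rolls (5+2) = 17. Cumulative: 94
Frame 7: OPEN (5+2=7). Cumulative: 101
Frame 8: STRIKE. 10 + next two rolls (5+5) = 20. Cumulative: 121
Frame 9: SPARE (5+5=10). 10 + next roll (3) = 13. Cumulative: 134
Frame 10: SPARE. Sum of all frame-10 rolls (3+7+1) = 11. Cumulative: 145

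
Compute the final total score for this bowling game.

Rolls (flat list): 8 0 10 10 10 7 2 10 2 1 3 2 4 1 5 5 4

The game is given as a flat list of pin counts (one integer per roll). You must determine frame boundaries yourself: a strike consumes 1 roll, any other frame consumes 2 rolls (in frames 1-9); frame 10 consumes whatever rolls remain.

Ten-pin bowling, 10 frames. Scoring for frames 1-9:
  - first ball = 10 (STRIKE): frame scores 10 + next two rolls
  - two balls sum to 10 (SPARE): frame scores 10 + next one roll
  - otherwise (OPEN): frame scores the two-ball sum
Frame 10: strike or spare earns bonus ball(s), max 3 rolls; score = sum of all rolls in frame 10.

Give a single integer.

Frame 1: OPEN (8+0=8). Cumulative: 8
Frame 2: STRIKE. 10 + next two rolls (10+10) = 30. Cumulative: 38
Frame 3: STRIKE. 10 + next two rolls (10+7) = 27. Cumulative: 65
Frame 4: STRIKE. 10 + next two rolls (7+2) = 19. Cumulative: 84
Frame 5: OPEN (7+2=9). Cumulative: 93
Frame 6: STRIKE. 10 + next two rolls (2+1) = 13. Cumulative: 106
Frame 7: OPEN (2+1=3). Cumulative: 109
Frame 8: OPEN (3+2=5). Cumulative: 114
Frame 9: OPEN (4+1=5). Cumulative: 119
Frame 10: SPARE. Sum of all frame-10 rolls (5+5+4) = 14. Cumulative: 133

Answer: 133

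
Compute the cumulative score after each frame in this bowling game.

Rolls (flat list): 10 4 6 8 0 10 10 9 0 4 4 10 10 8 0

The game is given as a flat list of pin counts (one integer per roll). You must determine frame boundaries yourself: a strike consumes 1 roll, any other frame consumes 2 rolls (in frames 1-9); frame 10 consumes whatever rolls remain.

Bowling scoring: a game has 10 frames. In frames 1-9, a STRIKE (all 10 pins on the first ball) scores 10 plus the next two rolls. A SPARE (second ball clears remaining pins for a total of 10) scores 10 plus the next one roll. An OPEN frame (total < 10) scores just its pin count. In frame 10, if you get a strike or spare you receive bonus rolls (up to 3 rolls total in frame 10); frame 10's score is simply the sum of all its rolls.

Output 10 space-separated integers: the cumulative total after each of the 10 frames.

Frame 1: STRIKE. 10 + next two rolls (4+6) = 20. Cumulative: 20
Frame 2: SPARE (4+6=10). 10 + next roll (8) = 18. Cumulative: 38
Frame 3: OPEN (8+0=8). Cumulative: 46
Frame 4: STRIKE. 10 + next two rolls (10+9) = 29. Cumulative: 75
Frame 5: STRIKE. 10 + next two rolls (9+0) = 19. Cumulative: 94
Frame 6: OPEN (9+0=9). Cumulative: 103
Frame 7: OPEN (4+4=8). Cumulative: 111
Frame 8: STRIKE. 10 + next two rolls (10+8) = 28. Cumulative: 139
Frame 9: STRIKE. 10 + next two rolls (8+0) = 18. Cumulative: 157
Frame 10: OPEN. Sum of all frame-10 rolls (8+0) = 8. Cumulative: 165

Answer: 20 38 46 75 94 103 111 139 157 165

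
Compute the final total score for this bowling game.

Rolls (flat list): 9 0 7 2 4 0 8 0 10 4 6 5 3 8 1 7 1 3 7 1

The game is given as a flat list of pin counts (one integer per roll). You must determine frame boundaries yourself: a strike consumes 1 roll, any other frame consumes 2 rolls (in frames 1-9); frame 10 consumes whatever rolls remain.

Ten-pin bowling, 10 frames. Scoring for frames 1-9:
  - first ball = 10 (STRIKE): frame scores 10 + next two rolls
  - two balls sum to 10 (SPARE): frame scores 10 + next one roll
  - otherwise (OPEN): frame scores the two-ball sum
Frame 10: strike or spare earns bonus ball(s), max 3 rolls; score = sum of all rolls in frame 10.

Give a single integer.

Answer: 101

Derivation:
Frame 1: OPEN (9+0=9). Cumulative: 9
Frame 2: OPEN (7+2=9). Cumulative: 18
Frame 3: OPEN (4+0=4). Cumulative: 22
Frame 4: OPEN (8+0=8). Cumulative: 30
Frame 5: STRIKE. 10 + next two rolls (4+6) = 20. Cumulative: 50
Frame 6: SPARE (4+6=10). 10 + next roll (5) = 15. Cumulative: 65
Frame 7: OPEN (5+3=8). Cumulative: 73
Frame 8: OPEN (8+1=9). Cumulative: 82
Frame 9: OPEN (7+1=8). Cumulative: 90
Frame 10: SPARE. Sum of all frame-10 rolls (3+7+1) = 11. Cumulative: 101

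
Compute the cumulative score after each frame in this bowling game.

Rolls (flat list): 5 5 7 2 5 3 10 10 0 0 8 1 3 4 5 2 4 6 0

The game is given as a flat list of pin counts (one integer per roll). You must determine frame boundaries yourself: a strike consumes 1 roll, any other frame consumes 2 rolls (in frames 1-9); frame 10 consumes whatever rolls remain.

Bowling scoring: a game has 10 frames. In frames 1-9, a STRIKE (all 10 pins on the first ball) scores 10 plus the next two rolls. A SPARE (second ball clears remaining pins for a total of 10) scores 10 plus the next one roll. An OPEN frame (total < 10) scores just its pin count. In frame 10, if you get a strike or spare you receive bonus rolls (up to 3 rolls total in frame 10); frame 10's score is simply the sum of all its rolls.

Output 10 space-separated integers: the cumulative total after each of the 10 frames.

Answer: 17 26 34 54 64 64 73 80 87 97

Derivation:
Frame 1: SPARE (5+5=10). 10 + next roll (7) = 17. Cumulative: 17
Frame 2: OPEN (7+2=9). Cumulative: 26
Frame 3: OPEN (5+3=8). Cumulative: 34
Frame 4: STRIKE. 10 + next two rolls (10+0) = 20. Cumulative: 54
Frame 5: STRIKE. 10 + next two rolls (0+0) = 10. Cumulative: 64
Frame 6: OPEN (0+0=0). Cumulative: 64
Frame 7: OPEN (8+1=9). Cumulative: 73
Frame 8: OPEN (3+4=7). Cumulative: 80
Frame 9: OPEN (5+2=7). Cumulative: 87
Frame 10: SPARE. Sum of all frame-10 rolls (4+6+0) = 10. Cumulative: 97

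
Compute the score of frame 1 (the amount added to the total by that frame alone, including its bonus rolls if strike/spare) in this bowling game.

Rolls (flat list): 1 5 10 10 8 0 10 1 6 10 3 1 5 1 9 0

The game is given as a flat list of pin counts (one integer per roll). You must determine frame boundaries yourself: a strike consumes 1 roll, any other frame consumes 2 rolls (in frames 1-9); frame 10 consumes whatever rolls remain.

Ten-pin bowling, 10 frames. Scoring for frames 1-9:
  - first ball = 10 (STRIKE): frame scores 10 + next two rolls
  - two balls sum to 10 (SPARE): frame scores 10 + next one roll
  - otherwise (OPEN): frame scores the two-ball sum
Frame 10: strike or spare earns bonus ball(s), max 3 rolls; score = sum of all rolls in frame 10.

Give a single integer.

Answer: 6

Derivation:
Frame 1: OPEN (1+5=6). Cumulative: 6
Frame 2: STRIKE. 10 + next two rolls (10+8) = 28. Cumulative: 34
Frame 3: STRIKE. 10 + next two rolls (8+0) = 18. Cumulative: 52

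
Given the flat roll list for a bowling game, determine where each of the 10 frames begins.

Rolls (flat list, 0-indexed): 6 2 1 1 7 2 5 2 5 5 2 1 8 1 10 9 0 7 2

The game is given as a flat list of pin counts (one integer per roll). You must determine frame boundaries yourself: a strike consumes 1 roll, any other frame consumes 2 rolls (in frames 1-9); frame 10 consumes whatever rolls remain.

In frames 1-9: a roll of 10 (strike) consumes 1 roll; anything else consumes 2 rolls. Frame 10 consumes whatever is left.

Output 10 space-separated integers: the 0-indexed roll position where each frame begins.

Frame 1 starts at roll index 0: rolls=6,2 (sum=8), consumes 2 rolls
Frame 2 starts at roll index 2: rolls=1,1 (sum=2), consumes 2 rolls
Frame 3 starts at roll index 4: rolls=7,2 (sum=9), consumes 2 rolls
Frame 4 starts at roll index 6: rolls=5,2 (sum=7), consumes 2 rolls
Frame 5 starts at roll index 8: rolls=5,5 (sum=10), consumes 2 rolls
Frame 6 starts at roll index 10: rolls=2,1 (sum=3), consumes 2 rolls
Frame 7 starts at roll index 12: rolls=8,1 (sum=9), consumes 2 rolls
Frame 8 starts at roll index 14: roll=10 (strike), consumes 1 roll
Frame 9 starts at roll index 15: rolls=9,0 (sum=9), consumes 2 rolls
Frame 10 starts at roll index 17: 2 remaining rolls

Answer: 0 2 4 6 8 10 12 14 15 17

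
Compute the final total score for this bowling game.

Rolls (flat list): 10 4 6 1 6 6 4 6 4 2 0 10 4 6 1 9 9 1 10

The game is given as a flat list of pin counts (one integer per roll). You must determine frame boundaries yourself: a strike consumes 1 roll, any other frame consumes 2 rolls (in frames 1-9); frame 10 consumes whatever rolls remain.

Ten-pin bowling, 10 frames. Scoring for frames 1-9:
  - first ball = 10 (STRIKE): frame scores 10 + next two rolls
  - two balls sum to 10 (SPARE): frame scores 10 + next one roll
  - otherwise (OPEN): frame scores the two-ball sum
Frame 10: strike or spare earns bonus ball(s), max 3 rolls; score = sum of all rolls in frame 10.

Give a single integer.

Frame 1: STRIKE. 10 + next two rolls (4+6) = 20. Cumulative: 20
Frame 2: SPARE (4+6=10). 10 + next roll (1) = 11. Cumulative: 31
Frame 3: OPEN (1+6=7). Cumulative: 38
Frame 4: SPARE (6+4=10). 10 + next roll (6) = 16. Cumulative: 54
Frame 5: SPARE (6+4=10). 10 + next roll (2) = 12. Cumulative: 66
Frame 6: OPEN (2+0=2). Cumulative: 68
Frame 7: STRIKE. 10 + next two rolls (4+6) = 20. Cumulative: 88
Frame 8: SPARE (4+6=10). 10 + next roll (1) = 11. Cumulative: 99
Frame 9: SPARE (1+9=10). 10 + next roll (9) = 19. Cumulative: 118
Frame 10: SPARE. Sum of all frame-10 rolls (9+1+10) = 20. Cumulative: 138

Answer: 138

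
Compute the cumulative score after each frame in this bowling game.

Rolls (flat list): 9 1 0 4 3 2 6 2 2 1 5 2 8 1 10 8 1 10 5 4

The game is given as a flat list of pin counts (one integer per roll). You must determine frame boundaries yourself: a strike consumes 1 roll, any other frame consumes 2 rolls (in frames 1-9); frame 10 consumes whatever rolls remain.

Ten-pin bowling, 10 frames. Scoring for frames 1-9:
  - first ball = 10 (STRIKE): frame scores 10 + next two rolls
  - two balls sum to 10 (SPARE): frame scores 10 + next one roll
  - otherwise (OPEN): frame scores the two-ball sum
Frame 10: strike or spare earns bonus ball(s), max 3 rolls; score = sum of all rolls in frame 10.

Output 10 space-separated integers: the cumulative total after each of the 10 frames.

Frame 1: SPARE (9+1=10). 10 + next roll (0) = 10. Cumulative: 10
Frame 2: OPEN (0+4=4). Cumulative: 14
Frame 3: OPEN (3+2=5). Cumulative: 19
Frame 4: OPEN (6+2=8). Cumulative: 27
Frame 5: OPEN (2+1=3). Cumulative: 30
Frame 6: OPEN (5+2=7). Cumulative: 37
Frame 7: OPEN (8+1=9). Cumulative: 46
Frame 8: STRIKE. 10 + next two rolls (8+1) = 19. Cumulative: 65
Frame 9: OPEN (8+1=9). Cumulative: 74
Frame 10: STRIKE. Sum of all frame-10 rolls (10+5+4) = 19. Cumulative: 93

Answer: 10 14 19 27 30 37 46 65 74 93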